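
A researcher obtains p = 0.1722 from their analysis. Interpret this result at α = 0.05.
Since p = 0.1722 > α = 0.05, fail to reject H₀.
There is insufficient evidence to reject the null hypothesis; the result is not statistically significant at the 0.05 level.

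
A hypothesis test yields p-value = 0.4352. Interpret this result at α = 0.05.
Since p = 0.4352 > α = 0.05, fail to reject H₀.
There is insufficient evidence to reject the null hypothesis; the result is not statistically significant at the 0.05 level.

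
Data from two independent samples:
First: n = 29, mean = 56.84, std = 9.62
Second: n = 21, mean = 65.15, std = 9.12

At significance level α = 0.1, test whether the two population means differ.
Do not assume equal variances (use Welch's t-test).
Welch's two-sample t-test:
H₀: μ₁ = μ₂
H₁: μ₁ ≠ μ₂
s₁²/n₁ = 9.62²/29 = 3.1912,  s₂²/n₂ = 9.12²/21 = 3.9607
SE = √(s₁²/n₁ + s₂²/n₂) = √(3.1912 + 3.9607) = 2.6743
df (Welch-Satterthwaite) = (s₁²/n₁ + s₂²/n₂)² / [(s₁²/n₁)²/(n₁-1) + (s₂²/n₂)²/(n₂-1)] ≈ 44.55
t = (x̄₁ - x̄₂) / SE = (56.84 - 65.15) / 2.6743 = -8.31 / 2.6743 = -3.107
p-value = 0.0033

Since p-value < α = 0.1, we reject H₀.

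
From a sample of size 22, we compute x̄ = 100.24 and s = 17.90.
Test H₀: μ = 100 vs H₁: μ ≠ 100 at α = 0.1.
One-sample t-test:
H₀: μ = 100
H₁: μ ≠ 100
df = n - 1 = 21
t = (x̄ - μ₀) / (s/√n) = (100.24 - 100) / (17.90/√22) = 0.063
p-value = 0.9505

Since p-value > α = 0.1, we fail to reject H₀.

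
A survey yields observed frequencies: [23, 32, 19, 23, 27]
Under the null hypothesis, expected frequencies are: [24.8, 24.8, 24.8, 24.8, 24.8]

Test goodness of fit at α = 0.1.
Chi-square goodness of fit test:
H₀: observed counts match expected distribution
H₁: observed counts differ from expected distribution
df = k - 1 = 4
χ² = Σ(O - E)²/E
   = (23 - 24.8)²/24.8 + (32 - 24.8)²/24.8 + (19 - 24.8)²/24.8 + (23 - 24.8)²/24.8 + (27 - 24.8)²/24.8
   = 0.131 + 2.090 + 1.356 + 0.131 + 0.195
   = 3.90
p-value = 0.4193

Since p-value > α = 0.1, we fail to reject H₀.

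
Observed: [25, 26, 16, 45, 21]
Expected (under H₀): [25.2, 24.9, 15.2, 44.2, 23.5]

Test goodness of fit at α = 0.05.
Chi-square goodness of fit test:
H₀: observed counts match expected distribution
H₁: observed counts differ from expected distribution
df = k - 1 = 4
χ² = Σ(O - E)²/E
   = (25 - 25.2)²/25.2 + (26 - 24.9)²/24.9 + (16 - 15.2)²/15.2 + (45 - 44.2)²/44.2 + (21 - 23.5)²/23.5
   = 0.002 + 0.049 + 0.042 + 0.014 + 0.266
   = 0.37
p-value = 0.9846

Since p-value > α = 0.05, we fail to reject H₀.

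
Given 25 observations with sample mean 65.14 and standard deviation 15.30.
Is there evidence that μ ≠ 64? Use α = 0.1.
One-sample t-test:
H₀: μ = 64
H₁: μ ≠ 64
df = n - 1 = 24
t = (x̄ - μ₀) / (s/√n) = (65.14 - 64) / (15.30/√25) = 0.373
p-value = 0.7128

Since p-value > α = 0.1, we fail to reject H₀.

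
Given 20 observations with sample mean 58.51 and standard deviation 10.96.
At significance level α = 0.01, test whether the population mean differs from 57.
One-sample t-test:
H₀: μ = 57
H₁: μ ≠ 57
df = n - 1 = 19
t = (x̄ - μ₀) / (s/√n) = (58.51 - 57) / (10.96/√20) = 0.616
p-value = 0.5451

Since p-value > α = 0.01, we fail to reject H₀.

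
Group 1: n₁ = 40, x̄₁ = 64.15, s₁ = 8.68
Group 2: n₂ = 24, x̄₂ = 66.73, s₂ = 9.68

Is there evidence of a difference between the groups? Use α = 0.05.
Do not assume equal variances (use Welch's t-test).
Welch's two-sample t-test:
H₀: μ₁ = μ₂
H₁: μ₁ ≠ μ₂
s₁²/n₁ = 8.68²/40 = 1.8836,  s₂²/n₂ = 9.68²/24 = 3.9043
SE = √(s₁²/n₁ + s₂²/n₂) = √(1.8836 + 3.9043) = 2.4058
df (Welch-Satterthwaite) = (s₁²/n₁ + s₂²/n₂)² / [(s₁²/n₁)²/(n₁-1) + (s₂²/n₂)²/(n₂-1)] ≈ 44.44
t = (x̄₁ - x̄₂) / SE = (64.15 - 66.73) / 2.4058 = -2.58 / 2.4058 = -1.072
p-value = 0.2893

Since p-value > α = 0.05, we fail to reject H₀.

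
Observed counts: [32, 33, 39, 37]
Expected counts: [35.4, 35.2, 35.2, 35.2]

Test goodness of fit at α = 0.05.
Chi-square goodness of fit test:
H₀: observed counts match expected distribution
H₁: observed counts differ from expected distribution
df = k - 1 = 3
χ² = Σ(O - E)²/E
   = (32 - 35.4)²/35.4 + (33 - 35.2)²/35.2 + (39 - 35.2)²/35.2 + (37 - 35.2)²/35.2
   = 0.327 + 0.138 + 0.410 + 0.092
   = 0.97
p-value = 0.8094

Since p-value > α = 0.05, we fail to reject H₀.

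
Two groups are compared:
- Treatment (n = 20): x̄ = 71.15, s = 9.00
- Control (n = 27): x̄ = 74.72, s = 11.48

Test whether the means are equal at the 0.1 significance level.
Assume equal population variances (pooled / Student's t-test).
Student's two-sample t-test (equal variances):
H₀: μ₁ = μ₂
H₁: μ₁ ≠ μ₂
df = n₁ + n₂ - 2 = 45
Pooled variance s_p² = [(n₁-1)s₁² + (n₂-1)s₂²] / (n₁ + n₂ - 2) = [(19)(9.00²) + (26)(11.48²)] / 45 = 110.3456
SE = √(s_p²(1/n₁ + 1/n₂)) = √(110.3456 × (1/20 + 1/27)) = 3.0991
t = (x̄₁ - x̄₂) / SE = (71.15 - 74.72) / 3.0991 = -3.57 / 3.0991 = -1.152
p-value = 0.2554

Since p-value > α = 0.1, we fail to reject H₀.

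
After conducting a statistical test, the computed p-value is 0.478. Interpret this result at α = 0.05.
Since p = 0.478 > α = 0.05, fail to reject H₀.
There is insufficient evidence to reject the null hypothesis; the result is not statistically significant at the 0.05 level.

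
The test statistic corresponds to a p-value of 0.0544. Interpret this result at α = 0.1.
Since p = 0.0544 < α = 0.1, reject H₀.
There is sufficient evidence to reject the null hypothesis; the result is statistically significant at the 0.1 level.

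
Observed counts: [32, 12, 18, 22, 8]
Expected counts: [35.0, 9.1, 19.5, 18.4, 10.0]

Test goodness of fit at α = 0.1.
Chi-square goodness of fit test:
H₀: observed counts match expected distribution
H₁: observed counts differ from expected distribution
df = k - 1 = 4
χ² = Σ(O - E)²/E
   = (32 - 35.0)²/35.0 + (12 - 9.1)²/9.1 + (18 - 19.5)²/19.5 + (22 - 18.4)²/18.4 + (8 - 10.0)²/10.0
   = 0.257 + 0.924 + 0.115 + 0.704 + 0.400
   = 2.40
p-value = 0.6624

Since p-value > α = 0.1, we fail to reject H₀.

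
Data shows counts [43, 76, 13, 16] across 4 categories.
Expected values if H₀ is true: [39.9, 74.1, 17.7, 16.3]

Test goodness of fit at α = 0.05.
Chi-square goodness of fit test:
H₀: observed counts match expected distribution
H₁: observed counts differ from expected distribution
df = k - 1 = 3
χ² = Σ(O - E)²/E
   = (43 - 39.9)²/39.9 + (76 - 74.1)²/74.1 + (13 - 17.7)²/17.7 + (16 - 16.3)²/16.3
   = 0.241 + 0.049 + 1.248 + 0.006
   = 1.54
p-value = 0.6724

Since p-value > α = 0.05, we fail to reject H₀.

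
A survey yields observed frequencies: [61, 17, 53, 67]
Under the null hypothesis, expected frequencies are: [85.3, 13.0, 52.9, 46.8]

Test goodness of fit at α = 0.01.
Chi-square goodness of fit test:
H₀: observed counts match expected distribution
H₁: observed counts differ from expected distribution
df = k - 1 = 3
χ² = Σ(O - E)²/E
   = (61 - 85.3)²/85.3 + (17 - 13.0)²/13.0 + (53 - 52.9)²/52.9 + (67 - 46.8)²/46.8
   = 6.923 + 1.231 + 0.000 + 8.719
   = 16.87
p-value = 0.0008

Since p-value < α = 0.01, we reject H₀.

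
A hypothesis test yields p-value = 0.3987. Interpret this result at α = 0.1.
Since p = 0.3987 > α = 0.1, fail to reject H₀.
There is insufficient evidence to reject the null hypothesis; the result is not statistically significant at the 0.1 level.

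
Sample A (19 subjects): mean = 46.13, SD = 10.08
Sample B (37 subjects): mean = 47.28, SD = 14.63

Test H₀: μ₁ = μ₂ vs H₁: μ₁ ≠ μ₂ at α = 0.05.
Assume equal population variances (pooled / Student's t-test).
Student's two-sample t-test (equal variances):
H₀: μ₁ = μ₂
H₁: μ₁ ≠ μ₂
df = n₁ + n₂ - 2 = 54
Pooled variance s_p² = [(n₁-1)s₁² + (n₂-1)s₂²] / (n₁ + n₂ - 2) = [(18)(10.08²) + (36)(14.63²)] / 54 = 176.5601
SE = √(s_p²(1/n₁ + 1/n₂)) = √(176.5601 × (1/19 + 1/37)) = 3.7503
t = (x̄₁ - x̄₂) / SE = (46.13 - 47.28) / 3.7503 = -1.15 / 3.7503 = -0.307
p-value = 0.7603

Since p-value > α = 0.05, we fail to reject H₀.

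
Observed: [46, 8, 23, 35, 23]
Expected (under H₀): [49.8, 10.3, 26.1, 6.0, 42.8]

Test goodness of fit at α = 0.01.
Chi-square goodness of fit test:
H₀: observed counts match expected distribution
H₁: observed counts differ from expected distribution
df = k - 1 = 4
χ² = Σ(O - E)²/E
   = (46 - 49.8)²/49.8 + (8 - 10.3)²/10.3 + (23 - 26.1)²/26.1 + (35 - 6.0)²/6.0 + (23 - 42.8)²/42.8
   = 0.290 + 0.514 + 0.368 + 140.167 + 9.160
   = 150.50
p-value < 0.0001

Since p-value < α = 0.01, we reject H₀.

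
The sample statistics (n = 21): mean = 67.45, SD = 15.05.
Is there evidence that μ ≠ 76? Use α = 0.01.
One-sample t-test:
H₀: μ = 76
H₁: μ ≠ 76
df = n - 1 = 20
t = (x̄ - μ₀) / (s/√n) = (67.45 - 76) / (15.05/√21) = -2.603
p-value = 0.0170

Since p-value > α = 0.01, we fail to reject H₀.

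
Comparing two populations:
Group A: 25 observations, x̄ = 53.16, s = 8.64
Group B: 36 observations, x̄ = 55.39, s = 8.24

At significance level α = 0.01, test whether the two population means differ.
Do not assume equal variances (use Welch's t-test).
Welch's two-sample t-test:
H₀: μ₁ = μ₂
H₁: μ₁ ≠ μ₂
s₁²/n₁ = 8.64²/25 = 2.9860,  s₂²/n₂ = 8.24²/36 = 1.8860
SE = √(s₁²/n₁ + s₂²/n₂) = √(2.9860 + 1.8860) = 2.2073
df (Welch-Satterthwaite) = (s₁²/n₁ + s₂²/n₂)² / [(s₁²/n₁)²/(n₁-1) + (s₂²/n₂)²/(n₂-1)] ≈ 50.17
t = (x̄₁ - x̄₂) / SE = (53.16 - 55.39) / 2.2073 = -2.23 / 2.2073 = -1.010
p-value = 0.3172

Since p-value > α = 0.01, we fail to reject H₀.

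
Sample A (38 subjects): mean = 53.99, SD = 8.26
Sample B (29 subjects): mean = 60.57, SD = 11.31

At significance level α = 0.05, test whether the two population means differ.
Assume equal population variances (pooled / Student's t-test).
Student's two-sample t-test (equal variances):
H₀: μ₁ = μ₂
H₁: μ₁ ≠ μ₂
df = n₁ + n₂ - 2 = 65
Pooled variance s_p² = [(n₁-1)s₁² + (n₂-1)s₂²] / (n₁ + n₂ - 2) = [(37)(8.26²) + (28)(11.31²)] / 65 = 93.9396
SE = √(s_p²(1/n₁ + 1/n₂)) = √(93.9396 × (1/38 + 1/29)) = 2.3899
t = (x̄₁ - x̄₂) / SE = (53.99 - 60.57) / 2.3899 = -6.58 / 2.3899 = -2.753
p-value = 0.0076

Since p-value < α = 0.05, we reject H₀.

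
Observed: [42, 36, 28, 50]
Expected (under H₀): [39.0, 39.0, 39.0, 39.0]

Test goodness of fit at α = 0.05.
Chi-square goodness of fit test:
H₀: observed counts match expected distribution
H₁: observed counts differ from expected distribution
df = k - 1 = 3
χ² = Σ(O - E)²/E
   = (42 - 39.0)²/39.0 + (36 - 39.0)²/39.0 + (28 - 39.0)²/39.0 + (50 - 39.0)²/39.0
   = 0.231 + 0.231 + 3.103 + 3.103
   = 6.67
p-value = 0.0833

Since p-value > α = 0.05, we fail to reject H₀.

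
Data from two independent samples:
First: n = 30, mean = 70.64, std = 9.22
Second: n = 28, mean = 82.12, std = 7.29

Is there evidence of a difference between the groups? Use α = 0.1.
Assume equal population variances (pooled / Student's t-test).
Student's two-sample t-test (equal variances):
H₀: μ₁ = μ₂
H₁: μ₁ ≠ μ₂
df = n₁ + n₂ - 2 = 56
Pooled variance s_p² = [(n₁-1)s₁² + (n₂-1)s₂²] / (n₁ + n₂ - 2) = [(29)(9.22²) + (27)(7.29²)] / 56 = 69.6453
SE = √(s_p²(1/n₁ + 1/n₂)) = √(69.6453 × (1/30 + 1/28)) = 2.1929
t = (x̄₁ - x̄₂) / SE = (70.64 - 82.12) / 2.1929 = -11.48 / 2.1929 = -5.235
p-value < 0.0001

Since p-value < α = 0.1, we reject H₀.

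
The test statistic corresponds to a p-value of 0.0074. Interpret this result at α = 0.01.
Since p = 0.0074 < α = 0.01, reject H₀.
There is sufficient evidence to reject the null hypothesis; the result is statistically significant at the 0.01 level.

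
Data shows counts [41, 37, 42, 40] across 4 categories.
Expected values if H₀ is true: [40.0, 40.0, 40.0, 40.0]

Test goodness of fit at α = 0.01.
Chi-square goodness of fit test:
H₀: observed counts match expected distribution
H₁: observed counts differ from expected distribution
df = k - 1 = 3
χ² = Σ(O - E)²/E
   = (41 - 40.0)²/40.0 + (37 - 40.0)²/40.0 + (42 - 40.0)²/40.0 + (40 - 40.0)²/40.0
   = 0.025 + 0.225 + 0.100 + 0.000
   = 0.35
p-value = 0.9504

Since p-value > α = 0.01, we fail to reject H₀.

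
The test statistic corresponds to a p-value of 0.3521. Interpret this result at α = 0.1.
Since p = 0.3521 > α = 0.1, fail to reject H₀.
There is insufficient evidence to reject the null hypothesis; the result is not statistically significant at the 0.1 level.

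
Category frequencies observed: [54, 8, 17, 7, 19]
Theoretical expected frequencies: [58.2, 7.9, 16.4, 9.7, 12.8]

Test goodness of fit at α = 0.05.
Chi-square goodness of fit test:
H₀: observed counts match expected distribution
H₁: observed counts differ from expected distribution
df = k - 1 = 4
χ² = Σ(O - E)²/E
   = (54 - 58.2)²/58.2 + (8 - 7.9)²/7.9 + (17 - 16.4)²/16.4 + (7 - 9.7)²/9.7 + (19 - 12.8)²/12.8
   = 0.303 + 0.001 + 0.022 + 0.752 + 3.003
   = 4.08
p-value = 0.3952

Since p-value > α = 0.05, we fail to reject H₀.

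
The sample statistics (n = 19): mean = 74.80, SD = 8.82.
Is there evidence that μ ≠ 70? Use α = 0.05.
One-sample t-test:
H₀: μ = 70
H₁: μ ≠ 70
df = n - 1 = 18
t = (x̄ - μ₀) / (s/√n) = (74.80 - 70) / (8.82/√19) = 2.372
p-value = 0.0290

Since p-value < α = 0.05, we reject H₀.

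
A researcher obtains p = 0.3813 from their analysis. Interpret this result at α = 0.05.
Since p = 0.3813 > α = 0.05, fail to reject H₀.
There is insufficient evidence to reject the null hypothesis; the result is not statistically significant at the 0.05 level.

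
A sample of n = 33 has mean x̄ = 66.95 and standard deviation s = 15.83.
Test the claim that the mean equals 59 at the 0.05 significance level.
One-sample t-test:
H₀: μ = 59
H₁: μ ≠ 59
df = n - 1 = 32
t = (x̄ - μ₀) / (s/√n) = (66.95 - 59) / (15.83/√33) = 2.885
p-value = 0.0070

Since p-value < α = 0.05, we reject H₀.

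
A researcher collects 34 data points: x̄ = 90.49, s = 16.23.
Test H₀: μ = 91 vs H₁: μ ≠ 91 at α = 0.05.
One-sample t-test:
H₀: μ = 91
H₁: μ ≠ 91
df = n - 1 = 33
t = (x̄ - μ₀) / (s/√n) = (90.49 - 91) / (16.23/√34) = -0.183
p-value = 0.8557

Since p-value > α = 0.05, we fail to reject H₀.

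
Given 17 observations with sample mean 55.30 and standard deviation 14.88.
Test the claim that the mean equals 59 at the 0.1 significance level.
One-sample t-test:
H₀: μ = 59
H₁: μ ≠ 59
df = n - 1 = 16
t = (x̄ - μ₀) / (s/√n) = (55.30 - 59) / (14.88/√17) = -1.025
p-value = 0.3205

Since p-value > α = 0.1, we fail to reject H₀.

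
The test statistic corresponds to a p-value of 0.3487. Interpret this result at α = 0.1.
Since p = 0.3487 > α = 0.1, fail to reject H₀.
There is insufficient evidence to reject the null hypothesis; the result is not statistically significant at the 0.1 level.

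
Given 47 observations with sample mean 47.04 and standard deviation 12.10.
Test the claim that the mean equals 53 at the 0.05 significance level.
One-sample t-test:
H₀: μ = 53
H₁: μ ≠ 53
df = n - 1 = 46
t = (x̄ - μ₀) / (s/√n) = (47.04 - 53) / (12.10/√47) = -3.377
p-value = 0.0015

Since p-value < α = 0.05, we reject H₀.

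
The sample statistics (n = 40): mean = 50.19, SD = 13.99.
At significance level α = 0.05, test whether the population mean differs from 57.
One-sample t-test:
H₀: μ = 57
H₁: μ ≠ 57
df = n - 1 = 39
t = (x̄ - μ₀) / (s/√n) = (50.19 - 57) / (13.99/√40) = -3.079
p-value = 0.0038

Since p-value < α = 0.05, we reject H₀.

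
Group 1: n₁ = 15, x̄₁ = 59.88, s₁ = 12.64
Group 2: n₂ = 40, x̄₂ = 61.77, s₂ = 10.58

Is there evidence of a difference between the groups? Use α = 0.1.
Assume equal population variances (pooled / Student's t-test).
Student's two-sample t-test (equal variances):
H₀: μ₁ = μ₂
H₁: μ₁ ≠ μ₂
df = n₁ + n₂ - 2 = 53
Pooled variance s_p² = [(n₁-1)s₁² + (n₂-1)s₂²] / (n₁ + n₂ - 2) = [(14)(12.64²) + (39)(10.58²)] / 53 = 124.5716
SE = √(s_p²(1/n₁ + 1/n₂)) = √(124.5716 × (1/15 + 1/40)) = 3.3792
t = (x̄₁ - x̄₂) / SE = (59.88 - 61.77) / 3.3792 = -1.89 / 3.3792 = -0.559
p-value = 0.5783

Since p-value > α = 0.1, we fail to reject H₀.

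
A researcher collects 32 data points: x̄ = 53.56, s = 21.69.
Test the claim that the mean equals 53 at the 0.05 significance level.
One-sample t-test:
H₀: μ = 53
H₁: μ ≠ 53
df = n - 1 = 31
t = (x̄ - μ₀) / (s/√n) = (53.56 - 53) / (21.69/√32) = 0.146
p-value = 0.8848

Since p-value > α = 0.05, we fail to reject H₀.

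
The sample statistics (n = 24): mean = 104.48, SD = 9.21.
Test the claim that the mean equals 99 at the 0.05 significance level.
One-sample t-test:
H₀: μ = 99
H₁: μ ≠ 99
df = n - 1 = 23
t = (x̄ - μ₀) / (s/√n) = (104.48 - 99) / (9.21/√24) = 2.915
p-value = 0.0078

Since p-value < α = 0.05, we reject H₀.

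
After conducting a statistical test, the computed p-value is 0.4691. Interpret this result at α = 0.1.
Since p = 0.4691 > α = 0.1, fail to reject H₀.
There is insufficient evidence to reject the null hypothesis; the result is not statistically significant at the 0.1 level.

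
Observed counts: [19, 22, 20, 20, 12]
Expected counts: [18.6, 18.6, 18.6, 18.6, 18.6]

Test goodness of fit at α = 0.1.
Chi-square goodness of fit test:
H₀: observed counts match expected distribution
H₁: observed counts differ from expected distribution
df = k - 1 = 4
χ² = Σ(O - E)²/E
   = (19 - 18.6)²/18.6 + (22 - 18.6)²/18.6 + (20 - 18.6)²/18.6 + (20 - 18.6)²/18.6 + (12 - 18.6)²/18.6
   = 0.009 + 0.622 + 0.105 + 0.105 + 2.342
   = 3.18
p-value = 0.5277

Since p-value > α = 0.1, we fail to reject H₀.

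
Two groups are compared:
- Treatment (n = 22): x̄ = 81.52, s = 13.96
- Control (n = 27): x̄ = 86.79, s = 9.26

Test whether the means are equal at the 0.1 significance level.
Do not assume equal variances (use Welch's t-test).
Welch's two-sample t-test:
H₀: μ₁ = μ₂
H₁: μ₁ ≠ μ₂
s₁²/n₁ = 13.96²/22 = 8.8583,  s₂²/n₂ = 9.26²/27 = 3.1758
SE = √(s₁²/n₁ + s₂²/n₂) = √(8.8583 + 3.1758) = 3.4690
df (Welch-Satterthwaite) = (s₁²/n₁ + s₂²/n₂)² / [(s₁²/n₁)²/(n₁-1) + (s₂²/n₂)²/(n₂-1)] ≈ 35.11
t = (x̄₁ - x̄₂) / SE = (81.52 - 86.79) / 3.4690 = -5.27 / 3.4690 = -1.519
p-value = 0.1377

Since p-value > α = 0.1, we fail to reject H₀.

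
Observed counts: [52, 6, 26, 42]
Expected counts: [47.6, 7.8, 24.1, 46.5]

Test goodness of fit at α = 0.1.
Chi-square goodness of fit test:
H₀: observed counts match expected distribution
H₁: observed counts differ from expected distribution
df = k - 1 = 3
χ² = Σ(O - E)²/E
   = (52 - 47.6)²/47.6 + (6 - 7.8)²/7.8 + (26 - 24.1)²/24.1 + (42 - 46.5)²/46.5
   = 0.407 + 0.415 + 0.150 + 0.435
   = 1.41
p-value = 0.7038

Since p-value > α = 0.1, we fail to reject H₀.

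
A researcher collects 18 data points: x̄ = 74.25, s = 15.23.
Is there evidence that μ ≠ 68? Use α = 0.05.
One-sample t-test:
H₀: μ = 68
H₁: μ ≠ 68
df = n - 1 = 17
t = (x̄ - μ₀) / (s/√n) = (74.25 - 68) / (15.23/√18) = 1.741
p-value = 0.0997

Since p-value > α = 0.05, we fail to reject H₀.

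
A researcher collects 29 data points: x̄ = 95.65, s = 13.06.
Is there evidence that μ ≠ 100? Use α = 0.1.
One-sample t-test:
H₀: μ = 100
H₁: μ ≠ 100
df = n - 1 = 28
t = (x̄ - μ₀) / (s/√n) = (95.65 - 100) / (13.06/√29) = -1.794
p-value = 0.0837

Since p-value < α = 0.1, we reject H₀.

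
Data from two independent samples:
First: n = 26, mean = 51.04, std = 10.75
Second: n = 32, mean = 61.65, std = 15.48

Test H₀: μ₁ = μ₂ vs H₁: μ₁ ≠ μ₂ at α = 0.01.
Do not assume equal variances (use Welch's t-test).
Welch's two-sample t-test:
H₀: μ₁ = μ₂
H₁: μ₁ ≠ μ₂
s₁²/n₁ = 10.75²/26 = 4.4447,  s₂²/n₂ = 15.48²/32 = 7.4885
SE = √(s₁²/n₁ + s₂²/n₂) = √(4.4447 + 7.4885) = 3.4544
df (Welch-Satterthwaite) = (s₁²/n₁ + s₂²/n₂)² / [(s₁²/n₁)²/(n₁-1) + (s₂²/n₂)²/(n₂-1)] ≈ 54.79
t = (x̄₁ - x̄₂) / SE = (51.04 - 61.65) / 3.4544 = -10.61 / 3.4544 = -3.071
p-value = 0.0033

Since p-value < α = 0.01, we reject H₀.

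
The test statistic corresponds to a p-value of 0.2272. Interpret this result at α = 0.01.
Since p = 0.2272 > α = 0.01, fail to reject H₀.
There is insufficient evidence to reject the null hypothesis; the result is not statistically significant at the 0.01 level.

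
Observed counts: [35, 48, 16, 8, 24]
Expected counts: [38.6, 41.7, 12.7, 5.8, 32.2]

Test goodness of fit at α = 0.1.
Chi-square goodness of fit test:
H₀: observed counts match expected distribution
H₁: observed counts differ from expected distribution
df = k - 1 = 4
χ² = Σ(O - E)²/E
   = (35 - 38.6)²/38.6 + (48 - 41.7)²/41.7 + (16 - 12.7)²/12.7 + (8 - 5.8)²/5.8 + (24 - 32.2)²/32.2
   = 0.336 + 0.952 + 0.857 + 0.834 + 2.088
   = 5.07
p-value = 0.2804

Since p-value > α = 0.1, we fail to reject H₀.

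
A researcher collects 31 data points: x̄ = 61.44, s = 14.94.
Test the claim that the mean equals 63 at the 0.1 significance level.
One-sample t-test:
H₀: μ = 63
H₁: μ ≠ 63
df = n - 1 = 30
t = (x̄ - μ₀) / (s/√n) = (61.44 - 63) / (14.94/√31) = -0.581
p-value = 0.5653

Since p-value > α = 0.1, we fail to reject H₀.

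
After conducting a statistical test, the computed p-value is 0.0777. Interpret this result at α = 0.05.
Since p = 0.0777 > α = 0.05, fail to reject H₀.
There is insufficient evidence to reject the null hypothesis; the result is not statistically significant at the 0.05 level.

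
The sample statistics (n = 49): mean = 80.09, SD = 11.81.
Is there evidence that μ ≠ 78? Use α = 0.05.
One-sample t-test:
H₀: μ = 78
H₁: μ ≠ 78
df = n - 1 = 48
t = (x̄ - μ₀) / (s/√n) = (80.09 - 78) / (11.81/√49) = 1.239
p-value = 0.2215

Since p-value > α = 0.05, we fail to reject H₀.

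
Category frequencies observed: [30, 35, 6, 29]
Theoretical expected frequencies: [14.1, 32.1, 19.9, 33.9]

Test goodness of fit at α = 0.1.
Chi-square goodness of fit test:
H₀: observed counts match expected distribution
H₁: observed counts differ from expected distribution
df = k - 1 = 3
χ² = Σ(O - E)²/E
   = (30 - 14.1)²/14.1 + (35 - 32.1)²/32.1 + (6 - 19.9)²/19.9 + (29 - 33.9)²/33.9
   = 17.930 + 0.262 + 9.709 + 0.708
   = 28.61
p-value < 0.0001

Since p-value < α = 0.1, we reject H₀.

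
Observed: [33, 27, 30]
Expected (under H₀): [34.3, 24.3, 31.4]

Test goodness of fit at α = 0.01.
Chi-square goodness of fit test:
H₀: observed counts match expected distribution
H₁: observed counts differ from expected distribution
df = k - 1 = 2
χ² = Σ(O - E)²/E
   = (33 - 34.3)²/34.3 + (27 - 24.3)²/24.3 + (30 - 31.4)²/31.4
   = 0.049 + 0.300 + 0.062
   = 0.41
p-value = 0.8140

Since p-value > α = 0.01, we fail to reject H₀.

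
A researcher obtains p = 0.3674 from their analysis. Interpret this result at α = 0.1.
Since p = 0.3674 > α = 0.1, fail to reject H₀.
There is insufficient evidence to reject the null hypothesis; the result is not statistically significant at the 0.1 level.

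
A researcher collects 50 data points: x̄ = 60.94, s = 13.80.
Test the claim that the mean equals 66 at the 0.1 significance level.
One-sample t-test:
H₀: μ = 66
H₁: μ ≠ 66
df = n - 1 = 49
t = (x̄ - μ₀) / (s/√n) = (60.94 - 66) / (13.80/√50) = -2.593
p-value = 0.0125

Since p-value < α = 0.1, we reject H₀.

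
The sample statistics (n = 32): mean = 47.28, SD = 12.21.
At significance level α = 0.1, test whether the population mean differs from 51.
One-sample t-test:
H₀: μ = 51
H₁: μ ≠ 51
df = n - 1 = 31
t = (x̄ - μ₀) / (s/√n) = (47.28 - 51) / (12.21/√32) = -1.723
p-value = 0.0948

Since p-value < α = 0.1, we reject H₀.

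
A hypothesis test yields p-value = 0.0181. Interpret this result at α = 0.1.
Since p = 0.0181 < α = 0.1, reject H₀.
There is sufficient evidence to reject the null hypothesis; the result is statistically significant at the 0.1 level.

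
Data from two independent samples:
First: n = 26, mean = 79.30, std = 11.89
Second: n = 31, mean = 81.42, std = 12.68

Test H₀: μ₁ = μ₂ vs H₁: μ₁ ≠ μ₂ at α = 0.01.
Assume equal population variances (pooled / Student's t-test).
Student's two-sample t-test (equal variances):
H₀: μ₁ = μ₂
H₁: μ₁ ≠ μ₂
df = n₁ + n₂ - 2 = 55
Pooled variance s_p² = [(n₁-1)s₁² + (n₂-1)s₂²] / (n₁ + n₂ - 2) = [(25)(11.89²) + (30)(12.68²)] / 55 = 151.9595
SE = √(s_p²(1/n₁ + 1/n₂)) = √(151.9595 × (1/26 + 1/31)) = 3.2782
t = (x̄₁ - x̄₂) / SE = (79.30 - 81.42) / 3.2782 = -2.12 / 3.2782 = -0.647
p-value = 0.5205

Since p-value > α = 0.01, we fail to reject H₀.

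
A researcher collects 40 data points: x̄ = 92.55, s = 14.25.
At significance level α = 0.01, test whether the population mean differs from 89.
One-sample t-test:
H₀: μ = 89
H₁: μ ≠ 89
df = n - 1 = 39
t = (x̄ - μ₀) / (s/√n) = (92.55 - 89) / (14.25/√40) = 1.576
p-value = 0.1232

Since p-value > α = 0.01, we fail to reject H₀.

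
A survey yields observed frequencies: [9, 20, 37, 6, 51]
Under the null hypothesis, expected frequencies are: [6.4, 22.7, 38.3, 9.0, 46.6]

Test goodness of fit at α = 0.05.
Chi-square goodness of fit test:
H₀: observed counts match expected distribution
H₁: observed counts differ from expected distribution
df = k - 1 = 4
χ² = Σ(O - E)²/E
   = (9 - 6.4)²/6.4 + (20 - 22.7)²/22.7 + (37 - 38.3)²/38.3 + (6 - 9.0)²/9.0 + (51 - 46.6)²/46.6
   = 1.056 + 0.321 + 0.044 + 1.000 + 0.415
   = 2.84
p-value = 0.5855

Since p-value > α = 0.05, we fail to reject H₀.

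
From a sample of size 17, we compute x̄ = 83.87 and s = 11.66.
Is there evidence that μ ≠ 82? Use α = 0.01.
One-sample t-test:
H₀: μ = 82
H₁: μ ≠ 82
df = n - 1 = 16
t = (x̄ - μ₀) / (s/√n) = (83.87 - 82) / (11.66/√17) = 0.661
p-value = 0.5179

Since p-value > α = 0.01, we fail to reject H₀.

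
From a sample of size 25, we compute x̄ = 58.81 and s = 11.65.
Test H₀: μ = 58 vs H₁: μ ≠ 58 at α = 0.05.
One-sample t-test:
H₀: μ = 58
H₁: μ ≠ 58
df = n - 1 = 24
t = (x̄ - μ₀) / (s/√n) = (58.81 - 58) / (11.65/√25) = 0.348
p-value = 0.7311

Since p-value > α = 0.05, we fail to reject H₀.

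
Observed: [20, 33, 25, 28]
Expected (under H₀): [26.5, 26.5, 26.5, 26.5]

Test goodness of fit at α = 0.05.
Chi-square goodness of fit test:
H₀: observed counts match expected distribution
H₁: observed counts differ from expected distribution
df = k - 1 = 3
χ² = Σ(O - E)²/E
   = (20 - 26.5)²/26.5 + (33 - 26.5)²/26.5 + (25 - 26.5)²/26.5 + (28 - 26.5)²/26.5
   = 1.594 + 1.594 + 0.085 + 0.085
   = 3.36
p-value = 0.3396

Since p-value > α = 0.05, we fail to reject H₀.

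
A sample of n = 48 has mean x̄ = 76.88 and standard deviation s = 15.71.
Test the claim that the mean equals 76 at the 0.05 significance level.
One-sample t-test:
H₀: μ = 76
H₁: μ ≠ 76
df = n - 1 = 47
t = (x̄ - μ₀) / (s/√n) = (76.88 - 76) / (15.71/√48) = 0.388
p-value = 0.6997

Since p-value > α = 0.05, we fail to reject H₀.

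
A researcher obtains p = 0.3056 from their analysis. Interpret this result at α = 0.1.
Since p = 0.3056 > α = 0.1, fail to reject H₀.
There is insufficient evidence to reject the null hypothesis; the result is not statistically significant at the 0.1 level.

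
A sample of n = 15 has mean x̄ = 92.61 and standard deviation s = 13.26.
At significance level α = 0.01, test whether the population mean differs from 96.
One-sample t-test:
H₀: μ = 96
H₁: μ ≠ 96
df = n - 1 = 14
t = (x̄ - μ₀) / (s/√n) = (92.61 - 96) / (13.26/√15) = -0.990
p-value = 0.3389

Since p-value > α = 0.01, we fail to reject H₀.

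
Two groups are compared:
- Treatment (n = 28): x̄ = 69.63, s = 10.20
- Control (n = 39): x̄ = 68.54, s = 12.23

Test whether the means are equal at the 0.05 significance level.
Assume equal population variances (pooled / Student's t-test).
Student's two-sample t-test (equal variances):
H₀: μ₁ = μ₂
H₁: μ₁ ≠ μ₂
df = n₁ + n₂ - 2 = 65
Pooled variance s_p² = [(n₁-1)s₁² + (n₂-1)s₂²] / (n₁ + n₂ - 2) = [(27)(10.20²) + (38)(12.23²)] / 65 = 130.6592
SE = √(s_p²(1/n₁ + 1/n₂)) = √(130.6592 × (1/28 + 1/39)) = 2.8314
t = (x̄₁ - x̄₂) / SE = (69.63 - 68.54) / 2.8314 = 1.09 / 2.8314 = 0.385
p-value = 0.7015

Since p-value > α = 0.05, we fail to reject H₀.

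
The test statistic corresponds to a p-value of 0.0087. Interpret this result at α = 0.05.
Since p = 0.0087 < α = 0.05, reject H₀.
There is sufficient evidence to reject the null hypothesis; the result is statistically significant at the 0.05 level.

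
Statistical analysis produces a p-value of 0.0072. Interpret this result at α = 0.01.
Since p = 0.0072 < α = 0.01, reject H₀.
There is sufficient evidence to reject the null hypothesis; the result is statistically significant at the 0.01 level.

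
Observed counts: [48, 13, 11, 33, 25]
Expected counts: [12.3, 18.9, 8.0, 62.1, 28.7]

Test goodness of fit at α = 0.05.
Chi-square goodness of fit test:
H₀: observed counts match expected distribution
H₁: observed counts differ from expected distribution
df = k - 1 = 4
χ² = Σ(O - E)²/E
   = (48 - 12.3)²/12.3 + (13 - 18.9)²/18.9 + (11 - 8.0)²/8.0 + (33 - 62.1)²/62.1 + (25 - 28.7)²/28.7
   = 103.617 + 1.842 + 1.125 + 13.636 + 0.477
   = 120.70
p-value < 0.0001

Since p-value < α = 0.05, we reject H₀.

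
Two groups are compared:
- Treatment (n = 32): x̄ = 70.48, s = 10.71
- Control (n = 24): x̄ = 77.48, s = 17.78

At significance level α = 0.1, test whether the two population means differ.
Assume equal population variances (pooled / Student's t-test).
Student's two-sample t-test (equal variances):
H₀: μ₁ = μ₂
H₁: μ₁ ≠ μ₂
df = n₁ + n₂ - 2 = 54
Pooled variance s_p² = [(n₁-1)s₁² + (n₂-1)s₂²] / (n₁ + n₂ - 2) = [(31)(10.71²) + (23)(17.78²)] / 54 = 200.4959
SE = √(s_p²(1/n₁ + 1/n₂)) = √(200.4959 × (1/32 + 1/24)) = 3.8235
t = (x̄₁ - x̄₂) / SE = (70.48 - 77.48) / 3.8235 = -7.00 / 3.8235 = -1.831
p-value = 0.0727

Since p-value < α = 0.1, we reject H₀.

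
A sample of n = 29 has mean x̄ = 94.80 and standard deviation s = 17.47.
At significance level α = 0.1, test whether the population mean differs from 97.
One-sample t-test:
H₀: μ = 97
H₁: μ ≠ 97
df = n - 1 = 28
t = (x̄ - μ₀) / (s/√n) = (94.80 - 97) / (17.47/√29) = -0.678
p-value = 0.5032

Since p-value > α = 0.1, we fail to reject H₀.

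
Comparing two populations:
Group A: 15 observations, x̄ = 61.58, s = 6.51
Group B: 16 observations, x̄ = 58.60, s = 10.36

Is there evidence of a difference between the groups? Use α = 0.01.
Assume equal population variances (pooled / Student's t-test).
Student's two-sample t-test (equal variances):
H₀: μ₁ = μ₂
H₁: μ₁ ≠ μ₂
df = n₁ + n₂ - 2 = 29
Pooled variance s_p² = [(n₁-1)s₁² + (n₂-1)s₂²] / (n₁ + n₂ - 2) = [(14)(6.51²) + (15)(10.36²)] / 29 = 75.9747
SE = √(s_p²(1/n₁ + 1/n₂)) = √(75.9747 × (1/15 + 1/16)) = 3.1326
t = (x̄₁ - x̄₂) / SE = (61.58 - 58.60) / 3.1326 = 2.98 / 3.1326 = 0.951
p-value = 0.3493

Since p-value > α = 0.01, we fail to reject H₀.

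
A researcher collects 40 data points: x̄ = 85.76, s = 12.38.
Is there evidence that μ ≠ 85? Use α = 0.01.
One-sample t-test:
H₀: μ = 85
H₁: μ ≠ 85
df = n - 1 = 39
t = (x̄ - μ₀) / (s/√n) = (85.76 - 85) / (12.38/√40) = 0.388
p-value = 0.6999

Since p-value > α = 0.01, we fail to reject H₀.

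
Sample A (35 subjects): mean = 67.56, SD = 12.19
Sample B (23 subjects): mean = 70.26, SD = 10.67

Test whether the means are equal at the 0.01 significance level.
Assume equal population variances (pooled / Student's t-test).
Student's two-sample t-test (equal variances):
H₀: μ₁ = μ₂
H₁: μ₁ ≠ μ₂
df = n₁ + n₂ - 2 = 56
Pooled variance s_p² = [(n₁-1)s₁² + (n₂-1)s₂²] / (n₁ + n₂ - 2) = [(34)(12.19²) + (22)(10.67²)] / 56 = 134.9454
SE = √(s_p²(1/n₁ + 1/n₂)) = √(134.9454 × (1/35 + 1/23)) = 3.1181
t = (x̄₁ - x̄₂) / SE = (67.56 - 70.26) / 3.1181 = -2.70 / 3.1181 = -0.866
p-value = 0.3902

Since p-value > α = 0.01, we fail to reject H₀.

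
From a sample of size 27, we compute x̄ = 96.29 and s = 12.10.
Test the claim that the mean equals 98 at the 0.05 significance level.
One-sample t-test:
H₀: μ = 98
H₁: μ ≠ 98
df = n - 1 = 26
t = (x̄ - μ₀) / (s/√n) = (96.29 - 98) / (12.10/√27) = -0.734
p-value = 0.4693

Since p-value > α = 0.05, we fail to reject H₀.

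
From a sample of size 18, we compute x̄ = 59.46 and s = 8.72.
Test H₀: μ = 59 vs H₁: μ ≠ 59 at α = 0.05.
One-sample t-test:
H₀: μ = 59
H₁: μ ≠ 59
df = n - 1 = 17
t = (x̄ - μ₀) / (s/√n) = (59.46 - 59) / (8.72/√18) = 0.224
p-value = 0.8256

Since p-value > α = 0.05, we fail to reject H₀.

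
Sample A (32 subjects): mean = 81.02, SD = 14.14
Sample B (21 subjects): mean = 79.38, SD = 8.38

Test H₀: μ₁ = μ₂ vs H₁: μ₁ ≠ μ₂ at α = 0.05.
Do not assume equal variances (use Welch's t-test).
Welch's two-sample t-test:
H₀: μ₁ = μ₂
H₁: μ₁ ≠ μ₂
s₁²/n₁ = 14.14²/32 = 6.2481,  s₂²/n₂ = 8.38²/21 = 3.3440
SE = √(s₁²/n₁ + s₂²/n₂) = √(6.2481 + 3.3440) = 3.0971
df (Welch-Satterthwaite) = (s₁²/n₁ + s₂²/n₂)² / [(s₁²/n₁)²/(n₁-1) + (s₂²/n₂)²/(n₂-1)] ≈ 50.60
t = (x̄₁ - x̄₂) / SE = (81.02 - 79.38) / 3.0971 = 1.64 / 3.0971 = 0.530
p-value = 0.5988

Since p-value > α = 0.05, we fail to reject H₀.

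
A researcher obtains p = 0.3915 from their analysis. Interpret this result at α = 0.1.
Since p = 0.3915 > α = 0.1, fail to reject H₀.
There is insufficient evidence to reject the null hypothesis; the result is not statistically significant at the 0.1 level.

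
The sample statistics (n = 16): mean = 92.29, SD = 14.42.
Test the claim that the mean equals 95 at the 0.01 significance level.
One-sample t-test:
H₀: μ = 95
H₁: μ ≠ 95
df = n - 1 = 15
t = (x̄ - μ₀) / (s/√n) = (92.29 - 95) / (14.42/√16) = -0.752
p-value = 0.4638

Since p-value > α = 0.01, we fail to reject H₀.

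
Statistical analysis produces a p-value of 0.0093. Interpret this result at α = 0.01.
Since p = 0.0093 < α = 0.01, reject H₀.
There is sufficient evidence to reject the null hypothesis; the result is statistically significant at the 0.01 level.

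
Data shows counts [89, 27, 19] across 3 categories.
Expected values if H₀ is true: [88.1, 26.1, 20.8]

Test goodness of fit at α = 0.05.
Chi-square goodness of fit test:
H₀: observed counts match expected distribution
H₁: observed counts differ from expected distribution
df = k - 1 = 2
χ² = Σ(O - E)²/E
   = (89 - 88.1)²/88.1 + (27 - 26.1)²/26.1 + (19 - 20.8)²/20.8
   = 0.009 + 0.031 + 0.156
   = 0.20
p-value = 0.9066

Since p-value > α = 0.05, we fail to reject H₀.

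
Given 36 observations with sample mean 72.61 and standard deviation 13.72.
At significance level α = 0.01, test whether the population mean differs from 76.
One-sample t-test:
H₀: μ = 76
H₁: μ ≠ 76
df = n - 1 = 35
t = (x̄ - μ₀) / (s/√n) = (72.61 - 76) / (13.72/√36) = -1.483
p-value = 0.1472

Since p-value > α = 0.01, we fail to reject H₀.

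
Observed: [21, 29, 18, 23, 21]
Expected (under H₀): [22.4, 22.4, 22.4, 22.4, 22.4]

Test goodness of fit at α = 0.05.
Chi-square goodness of fit test:
H₀: observed counts match expected distribution
H₁: observed counts differ from expected distribution
df = k - 1 = 4
χ² = Σ(O - E)²/E
   = (21 - 22.4)²/22.4 + (29 - 22.4)²/22.4 + (18 - 22.4)²/22.4 + (23 - 22.4)²/22.4 + (21 - 22.4)²/22.4
   = 0.087 + 1.945 + 0.864 + 0.016 + 0.087
   = 3.00
p-value = 0.5578

Since p-value > α = 0.05, we fail to reject H₀.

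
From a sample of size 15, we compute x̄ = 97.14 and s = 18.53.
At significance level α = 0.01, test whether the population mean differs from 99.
One-sample t-test:
H₀: μ = 99
H₁: μ ≠ 99
df = n - 1 = 14
t = (x̄ - μ₀) / (s/√n) = (97.14 - 99) / (18.53/√15) = -0.389
p-value = 0.7033

Since p-value > α = 0.01, we fail to reject H₀.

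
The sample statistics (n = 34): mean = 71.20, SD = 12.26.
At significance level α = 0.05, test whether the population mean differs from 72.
One-sample t-test:
H₀: μ = 72
H₁: μ ≠ 72
df = n - 1 = 33
t = (x̄ - μ₀) / (s/√n) = (71.20 - 72) / (12.26/√34) = -0.380
p-value = 0.7060

Since p-value > α = 0.05, we fail to reject H₀.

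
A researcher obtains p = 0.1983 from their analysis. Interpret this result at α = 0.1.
Since p = 0.1983 > α = 0.1, fail to reject H₀.
There is insufficient evidence to reject the null hypothesis; the result is not statistically significant at the 0.1 level.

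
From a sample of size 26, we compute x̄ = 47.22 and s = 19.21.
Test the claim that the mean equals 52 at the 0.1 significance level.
One-sample t-test:
H₀: μ = 52
H₁: μ ≠ 52
df = n - 1 = 25
t = (x̄ - μ₀) / (s/√n) = (47.22 - 52) / (19.21/√26) = -1.269
p-value = 0.2162

Since p-value > α = 0.1, we fail to reject H₀.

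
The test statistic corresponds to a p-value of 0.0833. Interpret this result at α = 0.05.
Since p = 0.0833 > α = 0.05, fail to reject H₀.
There is insufficient evidence to reject the null hypothesis; the result is not statistically significant at the 0.05 level.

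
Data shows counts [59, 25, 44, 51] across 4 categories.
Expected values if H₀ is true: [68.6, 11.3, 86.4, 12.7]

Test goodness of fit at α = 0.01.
Chi-square goodness of fit test:
H₀: observed counts match expected distribution
H₁: observed counts differ from expected distribution
df = k - 1 = 3
χ² = Σ(O - E)²/E
   = (59 - 68.6)²/68.6 + (25 - 11.3)²/11.3 + (44 - 86.4)²/86.4 + (51 - 12.7)²/12.7
   = 1.343 + 16.610 + 20.807 + 115.503
   = 154.26
p-value < 0.0001

Since p-value < α = 0.01, we reject H₀.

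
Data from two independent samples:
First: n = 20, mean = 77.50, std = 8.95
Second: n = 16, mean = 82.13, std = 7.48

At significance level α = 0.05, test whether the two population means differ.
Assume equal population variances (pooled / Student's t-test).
Student's two-sample t-test (equal variances):
H₀: μ₁ = μ₂
H₁: μ₁ ≠ μ₂
df = n₁ + n₂ - 2 = 34
Pooled variance s_p² = [(n₁-1)s₁² + (n₂-1)s₂²] / (n₁ + n₂ - 2) = [(19)(8.95²) + (15)(7.48²)] / 34 = 69.4472
SE = √(s_p²(1/n₁ + 1/n₂)) = √(69.4472 × (1/20 + 1/16)) = 2.7951
t = (x̄₁ - x̄₂) / SE = (77.50 - 82.13) / 2.7951 = -4.63 / 2.7951 = -1.656
p-value = 0.1068

Since p-value > α = 0.05, we fail to reject H₀.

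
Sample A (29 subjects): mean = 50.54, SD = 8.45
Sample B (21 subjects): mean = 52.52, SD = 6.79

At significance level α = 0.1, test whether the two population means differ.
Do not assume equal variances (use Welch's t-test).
Welch's two-sample t-test:
H₀: μ₁ = μ₂
H₁: μ₁ ≠ μ₂
s₁²/n₁ = 8.45²/29 = 2.4622,  s₂²/n₂ = 6.79²/21 = 2.1954
SE = √(s₁²/n₁ + s₂²/n₂) = √(2.4622 + 2.1954) = 2.1581
df (Welch-Satterthwaite) = (s₁²/n₁ + s₂²/n₂)² / [(s₁²/n₁)²/(n₁-1) + (s₂²/n₂)²/(n₂-1)] ≈ 47.42
t = (x̄₁ - x̄₂) / SE = (50.54 - 52.52) / 2.1581 = -1.98 / 2.1581 = -0.917
p-value = 0.3635

Since p-value > α = 0.1, we fail to reject H₀.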